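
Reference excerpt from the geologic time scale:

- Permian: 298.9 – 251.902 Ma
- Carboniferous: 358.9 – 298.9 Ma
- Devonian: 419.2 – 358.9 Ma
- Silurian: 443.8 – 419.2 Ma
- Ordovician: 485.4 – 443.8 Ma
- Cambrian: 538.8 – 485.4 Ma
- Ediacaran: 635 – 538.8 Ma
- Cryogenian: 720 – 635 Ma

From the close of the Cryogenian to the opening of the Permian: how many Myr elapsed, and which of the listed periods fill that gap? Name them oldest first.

336.1 million years; Ediacaran, Cambrian, Ordovician, Silurian, Devonian, Carboniferous

The Cryogenian closes at 635 Ma and the Permian opens at 298.9 Ma, so the interval is 635 − 298.9 = 336.1 Myr.
A period fits inside if it starts at or after 635 Ma and ends at or before 298.9 Ma; oldest first that gives Ediacaran, Cambrian, Ordovician, Silurian, Devonian, Carboniferous.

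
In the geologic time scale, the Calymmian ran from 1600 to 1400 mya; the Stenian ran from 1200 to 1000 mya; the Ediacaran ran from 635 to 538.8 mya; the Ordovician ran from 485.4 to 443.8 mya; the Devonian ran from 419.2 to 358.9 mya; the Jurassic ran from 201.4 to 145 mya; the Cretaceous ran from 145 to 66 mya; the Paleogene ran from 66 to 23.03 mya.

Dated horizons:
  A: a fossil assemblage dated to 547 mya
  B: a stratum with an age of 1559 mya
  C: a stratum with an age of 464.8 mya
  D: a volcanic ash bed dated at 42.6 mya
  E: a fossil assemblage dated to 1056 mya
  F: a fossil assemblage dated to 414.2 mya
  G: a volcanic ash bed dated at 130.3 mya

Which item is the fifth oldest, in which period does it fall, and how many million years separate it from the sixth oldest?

F, in the Devonian; 283.9 million years to G

Sorted oldest-first by Ma: B (1559), E (1056), A (547), C (464.8), F (414.2), G (130.3), D (42.6).
The fifth oldest is F at 414.2 Ma, which lies in 419.2–358.9 Ma: the Devonian.
The sixth oldest is G at 130.3 Ma; separation = |414.2 − 130.3| = 283.9 Myr.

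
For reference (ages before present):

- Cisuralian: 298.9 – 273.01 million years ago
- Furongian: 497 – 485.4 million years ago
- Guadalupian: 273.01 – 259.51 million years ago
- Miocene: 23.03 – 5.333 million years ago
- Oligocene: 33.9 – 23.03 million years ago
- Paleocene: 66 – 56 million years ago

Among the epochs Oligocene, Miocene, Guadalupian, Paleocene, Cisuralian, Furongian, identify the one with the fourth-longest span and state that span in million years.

Furongian, 11.6 million years

Start − end for each: Oligocene 33.9 − 23.03 = 10.87; Miocene 23.03 − 5.333 = 17.697; Guadalupian 273.01 − 259.51 = 13.5; Paleocene 66 − 56 = 10; Cisuralian 298.9 − 273.01 = 25.89; Furongian 497 − 485.4 = 11.6.
Ranking these from longest: Cisuralian > Miocene > Guadalupian > Furongian > Oligocene > Paleocene.
Position 4 in that ranking is Furongian, which lasted 11.6 Myr.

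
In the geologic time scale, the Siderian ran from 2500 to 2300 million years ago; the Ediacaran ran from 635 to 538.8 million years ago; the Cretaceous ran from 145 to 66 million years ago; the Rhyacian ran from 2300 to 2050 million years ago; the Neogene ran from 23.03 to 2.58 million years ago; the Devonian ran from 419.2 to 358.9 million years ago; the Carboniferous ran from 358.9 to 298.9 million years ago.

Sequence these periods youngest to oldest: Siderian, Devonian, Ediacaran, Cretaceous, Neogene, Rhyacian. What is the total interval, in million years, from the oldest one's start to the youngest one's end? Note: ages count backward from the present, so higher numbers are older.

Neogene, Cretaceous, Devonian, Ediacaran, Rhyacian, Siderian; total span 2497.42 Myr

From the excerpt: Siderian 2500–2300; Devonian 419.2–358.9; Ediacaran 635–538.8; Cretaceous 145–66; Neogene 23.03–2.58; Rhyacian 2300–2050 (Ma).
Larger Ma is earlier, so the oldest is Siderian and the youngest is Neogene; youngest to oldest: Neogene, Cretaceous, Devonian, Ediacaran, Rhyacian, Siderian.
Oldest start 2500 minus youngest end 2.58 gives 2497.42 Myr overall.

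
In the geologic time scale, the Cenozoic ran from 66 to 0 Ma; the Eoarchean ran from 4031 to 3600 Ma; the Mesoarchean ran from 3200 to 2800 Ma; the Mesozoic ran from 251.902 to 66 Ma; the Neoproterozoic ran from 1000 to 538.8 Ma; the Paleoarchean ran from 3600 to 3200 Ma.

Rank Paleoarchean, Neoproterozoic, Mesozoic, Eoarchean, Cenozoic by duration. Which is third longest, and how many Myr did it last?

Paleoarchean, 400 million years

Durations: Paleoarchean 400; Neoproterozoic 461.2; Mesozoic 185.902; Eoarchean 431; Cenozoic 66 Myr.
Sorted longest-first: Neoproterozoic (461.2), Eoarchean (431), Paleoarchean (400), Mesozoic (185.902), Cenozoic (66).
The third longest is Paleoarchean at 400 Myr.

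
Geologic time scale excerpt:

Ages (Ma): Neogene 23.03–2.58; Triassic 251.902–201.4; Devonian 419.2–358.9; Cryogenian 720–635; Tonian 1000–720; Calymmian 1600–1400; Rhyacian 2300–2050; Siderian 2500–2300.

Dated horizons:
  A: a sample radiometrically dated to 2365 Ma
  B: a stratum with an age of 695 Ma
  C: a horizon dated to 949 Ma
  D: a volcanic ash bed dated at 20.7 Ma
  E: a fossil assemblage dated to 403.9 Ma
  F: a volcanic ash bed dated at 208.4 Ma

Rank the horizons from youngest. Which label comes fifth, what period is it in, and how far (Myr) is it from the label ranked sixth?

C, in the Tonian; 1416 million years to A

Smaller Ma means younger, so youngest first: D 20.7 < F 208.4 < E 403.9 < B 695 < C 949 < A 2365.
Counting 5 along gives C (949 Ma); the excerpt puts that inside the Tonian, 1000–720 Ma.
Next in line is A (2365 Ma), and 2365 − 949 = 1416 Myr.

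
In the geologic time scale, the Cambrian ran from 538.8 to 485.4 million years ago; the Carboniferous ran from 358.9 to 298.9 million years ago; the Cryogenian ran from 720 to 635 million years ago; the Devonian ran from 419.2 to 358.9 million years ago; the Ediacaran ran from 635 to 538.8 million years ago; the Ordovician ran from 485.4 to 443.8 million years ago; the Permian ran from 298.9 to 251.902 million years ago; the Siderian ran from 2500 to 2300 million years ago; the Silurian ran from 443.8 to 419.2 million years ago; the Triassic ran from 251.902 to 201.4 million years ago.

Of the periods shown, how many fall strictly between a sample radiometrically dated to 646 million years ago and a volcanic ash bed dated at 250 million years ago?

7

The older date is 646 Ma and the younger is 250 Ma.
Periods with start < 646 and end > 250 Ma: Ediacaran (635–538.8), Cambrian (538.8–485.4), Ordovician (485.4–443.8), Silurian (443.8–419.2), Devonian (419.2–358.9), Carboniferous (358.9–298.9), Permian (298.9–251.902).
That is 7 complete periods.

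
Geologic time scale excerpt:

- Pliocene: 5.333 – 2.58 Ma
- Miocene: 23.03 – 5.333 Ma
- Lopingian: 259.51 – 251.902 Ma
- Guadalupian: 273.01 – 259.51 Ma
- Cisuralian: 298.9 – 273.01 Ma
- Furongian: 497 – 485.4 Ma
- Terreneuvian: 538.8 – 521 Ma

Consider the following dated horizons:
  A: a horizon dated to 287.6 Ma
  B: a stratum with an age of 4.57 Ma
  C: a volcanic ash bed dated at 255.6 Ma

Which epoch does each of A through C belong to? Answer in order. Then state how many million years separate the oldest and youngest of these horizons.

A: 287.6 Ma lies in 298.9–273.01 Ma, so Cisuralian.
B: 4.57 Ma lies in 5.333–2.58 Ma, so Pliocene.
C: 255.6 Ma lies in 259.51–251.902 Ma, so Lopingian.
Oldest = 287.6 Ma, youngest = 4.57 Ma → span 283.03 Myr.

A — Cisuralian; B — Pliocene; C — Lopingian; span 283.03 million years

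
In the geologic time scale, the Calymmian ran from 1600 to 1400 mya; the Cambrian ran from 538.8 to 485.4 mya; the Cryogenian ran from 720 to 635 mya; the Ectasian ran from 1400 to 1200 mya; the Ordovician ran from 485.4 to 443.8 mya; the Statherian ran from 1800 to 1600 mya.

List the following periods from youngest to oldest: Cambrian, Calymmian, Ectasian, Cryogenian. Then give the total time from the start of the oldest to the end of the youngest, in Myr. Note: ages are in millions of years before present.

From the excerpt: Cambrian 538.8–485.4; Calymmian 1600–1400; Ectasian 1400–1200; Cryogenian 720–635 (Ma).
Larger Ma is earlier, so the oldest is Calymmian and the youngest is Cambrian; youngest to oldest: Cambrian, Cryogenian, Ectasian, Calymmian.
Oldest start 1600 minus youngest end 485.4 gives 1114.6 Myr overall.

Cambrian, Cryogenian, Ectasian, Calymmian; total span 1114.6 Myr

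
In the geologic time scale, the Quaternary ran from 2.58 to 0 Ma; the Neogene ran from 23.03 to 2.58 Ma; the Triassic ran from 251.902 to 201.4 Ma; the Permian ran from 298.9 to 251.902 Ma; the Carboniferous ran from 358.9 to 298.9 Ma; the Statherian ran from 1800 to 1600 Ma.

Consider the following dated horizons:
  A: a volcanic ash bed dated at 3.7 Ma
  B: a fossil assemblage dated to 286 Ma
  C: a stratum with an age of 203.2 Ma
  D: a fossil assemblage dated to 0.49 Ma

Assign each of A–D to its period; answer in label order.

A — Neogene; B — Permian; C — Triassic; D — Quaternary

Match each age against the start–end ranges in the excerpt: A = 3.7 Ma → Neogene (23.03–2.58); B = 286 Ma → Permian (298.9–251.902); C = 203.2 Ma → Triassic (251.902–201.4); D = 0.49 Ma → Quaternary (2.58–0).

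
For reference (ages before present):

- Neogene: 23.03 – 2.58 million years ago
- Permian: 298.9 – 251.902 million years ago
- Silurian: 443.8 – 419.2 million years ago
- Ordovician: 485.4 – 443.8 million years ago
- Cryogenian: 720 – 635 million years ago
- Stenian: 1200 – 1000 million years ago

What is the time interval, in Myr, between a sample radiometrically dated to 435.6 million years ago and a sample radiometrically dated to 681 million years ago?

681 − 435.6 = 245.4 million years.

245.4 million years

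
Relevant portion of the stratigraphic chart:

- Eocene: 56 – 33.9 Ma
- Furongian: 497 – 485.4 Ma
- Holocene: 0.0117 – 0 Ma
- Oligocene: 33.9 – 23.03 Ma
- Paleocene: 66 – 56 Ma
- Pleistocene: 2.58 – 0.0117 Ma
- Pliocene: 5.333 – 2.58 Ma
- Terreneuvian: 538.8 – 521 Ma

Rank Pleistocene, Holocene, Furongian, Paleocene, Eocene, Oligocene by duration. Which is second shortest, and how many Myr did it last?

Durations: Pleistocene 2.5683; Holocene 0.0117; Furongian 11.6; Paleocene 10; Eocene 22.1; Oligocene 10.87 Myr.
Sorted shortest-first: Holocene (0.0117), Pleistocene (2.5683), Paleocene (10), Oligocene (10.87), Furongian (11.6), Eocene (22.1).
The second shortest is Pleistocene at 2.5683 Myr.

Pleistocene, 2.5683 million years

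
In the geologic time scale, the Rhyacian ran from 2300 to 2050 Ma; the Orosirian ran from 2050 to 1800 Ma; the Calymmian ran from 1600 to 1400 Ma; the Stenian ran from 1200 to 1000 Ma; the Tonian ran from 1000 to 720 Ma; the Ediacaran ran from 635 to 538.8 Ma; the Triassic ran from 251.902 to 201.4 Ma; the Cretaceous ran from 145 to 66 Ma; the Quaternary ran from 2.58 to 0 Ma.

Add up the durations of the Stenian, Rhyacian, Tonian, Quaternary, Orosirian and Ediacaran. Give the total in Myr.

1078.78 million years

Each duration: Stenian = 200; Rhyacian = 250; Tonian = 280; Quaternary = 2.58; Orosirian = 250; Ediacaran = 96.2.
Sum: 200 + 250 + 280 + 2.58 + 250 + 96.2 = 1078.78 Myr.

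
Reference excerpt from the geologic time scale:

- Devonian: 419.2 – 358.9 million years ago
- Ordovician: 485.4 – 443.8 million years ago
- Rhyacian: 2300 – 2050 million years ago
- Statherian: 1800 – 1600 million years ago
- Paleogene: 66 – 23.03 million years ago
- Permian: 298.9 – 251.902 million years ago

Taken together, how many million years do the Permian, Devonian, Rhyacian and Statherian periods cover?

557.298 million years

Each duration: Permian = 46.998; Devonian = 60.3; Rhyacian = 250; Statherian = 200.
Sum: 46.998 + 60.3 + 250 + 200 = 557.298 Myr.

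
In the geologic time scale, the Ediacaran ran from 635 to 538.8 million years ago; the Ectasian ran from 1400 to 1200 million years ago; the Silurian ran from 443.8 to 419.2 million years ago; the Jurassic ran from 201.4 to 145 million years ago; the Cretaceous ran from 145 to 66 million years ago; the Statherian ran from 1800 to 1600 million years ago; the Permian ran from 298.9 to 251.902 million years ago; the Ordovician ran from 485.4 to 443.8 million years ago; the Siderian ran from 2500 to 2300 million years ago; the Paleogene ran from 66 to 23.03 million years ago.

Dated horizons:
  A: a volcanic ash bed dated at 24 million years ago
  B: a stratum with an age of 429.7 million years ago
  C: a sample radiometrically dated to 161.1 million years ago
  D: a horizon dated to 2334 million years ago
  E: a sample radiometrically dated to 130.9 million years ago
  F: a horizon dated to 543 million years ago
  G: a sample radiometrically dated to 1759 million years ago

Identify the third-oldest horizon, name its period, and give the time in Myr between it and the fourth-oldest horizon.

F, in the Ediacaran; 113.3 million years to B

Sorted oldest-first by Ma: D (2334), G (1759), F (543), B (429.7), C (161.1), E (130.9), A (24).
The third oldest is F at 543 Ma, which lies in 635–538.8 Ma: the Ediacaran.
The fourth oldest is B at 429.7 Ma; separation = |543 − 429.7| = 113.3 Myr.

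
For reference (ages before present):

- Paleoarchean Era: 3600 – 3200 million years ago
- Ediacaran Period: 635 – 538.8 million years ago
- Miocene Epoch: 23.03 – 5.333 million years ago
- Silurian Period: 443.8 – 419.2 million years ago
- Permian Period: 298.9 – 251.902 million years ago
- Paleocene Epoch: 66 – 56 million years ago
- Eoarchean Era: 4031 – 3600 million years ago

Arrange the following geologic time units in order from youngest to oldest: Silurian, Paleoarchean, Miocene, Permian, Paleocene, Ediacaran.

The oldest of these is Paleoarchean (starts 3600 Ma) and the youngest is Miocene (ends 5.333 Ma).
In between, by decreasing start age: Ediacaran (635), Silurian (443.8), Permian (298.9), Paleocene (66).
Listing youngest first means reversing that sequence.

Miocene, Paleocene, Permian, Silurian, Ediacaran, Paleoarchean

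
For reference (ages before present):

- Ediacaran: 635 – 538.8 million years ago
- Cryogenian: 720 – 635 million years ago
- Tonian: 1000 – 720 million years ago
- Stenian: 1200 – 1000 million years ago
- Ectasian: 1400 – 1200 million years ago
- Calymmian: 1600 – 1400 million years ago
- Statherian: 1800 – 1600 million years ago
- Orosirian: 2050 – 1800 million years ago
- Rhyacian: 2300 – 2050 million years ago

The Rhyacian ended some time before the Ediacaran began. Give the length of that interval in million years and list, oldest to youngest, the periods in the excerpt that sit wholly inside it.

End of Rhyacian = 2050 Ma; start of Ediacaran = 635 Ma.
Gap = 2050 − 635 = 1415 Myr.
Periods wholly inside 2050–635 Ma: Orosirian (2050–1800), Statherian (1800–1600), Calymmian (1600–1400), Ectasian (1400–1200), Stenian (1200–1000), Tonian (1000–720), Cryogenian (720–635).

1415 million years; Orosirian, Statherian, Calymmian, Ectasian, Stenian, Tonian, Cryogenian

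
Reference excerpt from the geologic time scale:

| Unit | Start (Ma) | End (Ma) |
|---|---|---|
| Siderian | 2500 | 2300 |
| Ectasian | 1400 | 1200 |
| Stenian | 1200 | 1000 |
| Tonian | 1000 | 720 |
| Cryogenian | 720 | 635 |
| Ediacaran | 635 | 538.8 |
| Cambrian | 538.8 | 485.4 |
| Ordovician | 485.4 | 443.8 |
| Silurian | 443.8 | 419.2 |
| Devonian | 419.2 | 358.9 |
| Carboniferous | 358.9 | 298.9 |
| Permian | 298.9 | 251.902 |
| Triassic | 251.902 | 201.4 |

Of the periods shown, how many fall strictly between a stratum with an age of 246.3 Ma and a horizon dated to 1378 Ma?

10

The older date is 1378 Ma and the younger is 246.3 Ma.
Periods with start < 1378 and end > 246.3 Ma: Stenian (1200–1000), Tonian (1000–720), Cryogenian (720–635), Ediacaran (635–538.8), Cambrian (538.8–485.4), Ordovician (485.4–443.8), Silurian (443.8–419.2), Devonian (419.2–358.9), Carboniferous (358.9–298.9), Permian (298.9–251.902).
That is 10 complete periods.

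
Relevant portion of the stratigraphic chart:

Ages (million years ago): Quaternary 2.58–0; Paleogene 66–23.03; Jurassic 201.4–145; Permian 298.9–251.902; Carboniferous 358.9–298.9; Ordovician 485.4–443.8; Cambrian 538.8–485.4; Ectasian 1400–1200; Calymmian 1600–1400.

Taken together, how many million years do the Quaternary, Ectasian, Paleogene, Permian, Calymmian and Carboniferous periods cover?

Each duration: Quaternary = 2.58; Ectasian = 200; Paleogene = 42.97; Permian = 46.998; Calymmian = 200; Carboniferous = 60.
Sum: 2.58 + 200 + 42.97 + 46.998 + 200 + 60 = 552.548 Myr.

552.548 million years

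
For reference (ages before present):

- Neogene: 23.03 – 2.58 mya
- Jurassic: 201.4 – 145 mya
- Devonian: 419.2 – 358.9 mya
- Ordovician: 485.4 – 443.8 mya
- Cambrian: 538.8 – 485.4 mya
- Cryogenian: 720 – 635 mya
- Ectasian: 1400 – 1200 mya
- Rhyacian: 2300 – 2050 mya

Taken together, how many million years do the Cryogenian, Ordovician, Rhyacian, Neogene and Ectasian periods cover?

Duration is start − end for each: (720 − 635) + (485.4 − 443.8) + (2300 − 2050) + (23.03 − 2.58) + (1400 − 1200).
That is 85 + 41.6 + 250 + 20.45 + 200, which totals 597.05 million years.

597.05 million years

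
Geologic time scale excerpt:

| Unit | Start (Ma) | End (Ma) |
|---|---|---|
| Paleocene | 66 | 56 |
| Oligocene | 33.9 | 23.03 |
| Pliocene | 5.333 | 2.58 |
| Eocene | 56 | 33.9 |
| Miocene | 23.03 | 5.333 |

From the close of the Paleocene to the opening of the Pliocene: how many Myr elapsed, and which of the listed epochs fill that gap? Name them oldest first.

50.667 million years; Eocene, Oligocene, Miocene

The Paleocene closes at 56 Ma and the Pliocene opens at 5.333 Ma, so the interval is 56 − 5.333 = 50.667 Myr.
An epoch fits inside if it starts at or after 56 Ma and ends at or before 5.333 Ma; oldest first that gives Eocene, Oligocene, Miocene.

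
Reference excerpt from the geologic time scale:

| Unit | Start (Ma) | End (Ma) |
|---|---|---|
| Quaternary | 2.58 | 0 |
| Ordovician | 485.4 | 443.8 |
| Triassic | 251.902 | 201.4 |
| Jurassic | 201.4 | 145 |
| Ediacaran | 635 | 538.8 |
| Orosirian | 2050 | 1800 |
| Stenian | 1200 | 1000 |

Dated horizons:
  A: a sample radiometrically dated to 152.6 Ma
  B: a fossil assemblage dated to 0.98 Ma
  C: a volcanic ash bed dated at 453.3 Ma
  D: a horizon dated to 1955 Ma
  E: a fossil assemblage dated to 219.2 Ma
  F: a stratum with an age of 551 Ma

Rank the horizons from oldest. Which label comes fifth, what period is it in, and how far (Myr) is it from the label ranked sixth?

A, in the Jurassic; 151.62 million years to B

Larger Ma means older, so oldest first: D 1955 > F 551 > C 453.3 > E 219.2 > A 152.6 > B 0.98.
Counting 5 along gives A (152.6 Ma); the excerpt puts that inside the Jurassic, 201.4–145 Ma.
Next in line is B (0.98 Ma), and 152.6 − 0.98 = 151.62 Myr.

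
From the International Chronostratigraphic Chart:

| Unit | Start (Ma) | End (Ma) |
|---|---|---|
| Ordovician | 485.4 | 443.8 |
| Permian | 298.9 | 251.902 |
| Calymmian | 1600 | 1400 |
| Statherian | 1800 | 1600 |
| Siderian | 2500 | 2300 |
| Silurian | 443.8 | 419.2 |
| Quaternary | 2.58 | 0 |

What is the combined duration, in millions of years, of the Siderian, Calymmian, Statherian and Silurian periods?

Duration is start − end for each: (2500 − 2300) + (1600 − 1400) + (1800 − 1600) + (443.8 − 419.2).
That is 200 + 200 + 200 + 24.6, which totals 624.6 million years.

624.6 million years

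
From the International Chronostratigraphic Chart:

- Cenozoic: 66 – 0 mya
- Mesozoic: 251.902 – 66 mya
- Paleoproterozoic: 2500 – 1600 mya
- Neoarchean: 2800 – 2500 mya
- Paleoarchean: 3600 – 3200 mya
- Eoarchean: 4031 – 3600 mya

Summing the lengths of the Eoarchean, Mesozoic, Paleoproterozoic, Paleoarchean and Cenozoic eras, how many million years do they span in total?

1982.902 million years

Duration is start − end for each: (4031 − 3600) + (251.902 − 66) + (2500 − 1600) + (3600 − 3200) + (66 − 0).
That is 431 + 185.902 + 900 + 400 + 66, which totals 1982.902 million years.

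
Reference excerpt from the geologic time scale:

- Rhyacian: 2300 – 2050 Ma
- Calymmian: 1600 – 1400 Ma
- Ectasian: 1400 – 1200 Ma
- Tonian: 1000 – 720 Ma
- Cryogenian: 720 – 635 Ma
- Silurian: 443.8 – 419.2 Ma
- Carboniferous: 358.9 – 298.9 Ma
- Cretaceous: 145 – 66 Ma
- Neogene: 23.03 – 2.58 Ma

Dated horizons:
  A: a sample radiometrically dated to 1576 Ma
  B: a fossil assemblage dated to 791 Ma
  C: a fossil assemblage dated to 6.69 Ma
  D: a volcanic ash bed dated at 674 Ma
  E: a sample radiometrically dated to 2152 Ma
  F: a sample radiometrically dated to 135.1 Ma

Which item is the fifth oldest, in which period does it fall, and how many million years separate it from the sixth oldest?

Larger Ma means older, so oldest first: E 2152 > A 1576 > B 791 > D 674 > F 135.1 > C 6.69.
Counting 5 along gives F (135.1 Ma); the excerpt puts that inside the Cretaceous, 145–66 Ma.
Next in line is C (6.69 Ma), and 135.1 − 6.69 = 128.41 Myr.

F, in the Cretaceous; 128.41 million years to C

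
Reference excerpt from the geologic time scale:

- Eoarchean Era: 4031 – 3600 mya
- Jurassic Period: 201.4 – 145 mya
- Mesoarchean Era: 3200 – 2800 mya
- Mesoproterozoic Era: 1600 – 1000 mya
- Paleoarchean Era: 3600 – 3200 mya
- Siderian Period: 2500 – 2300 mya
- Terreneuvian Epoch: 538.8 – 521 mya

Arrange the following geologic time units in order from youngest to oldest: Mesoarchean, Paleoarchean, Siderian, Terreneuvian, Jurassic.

Jurassic, then Terreneuvian, then Siderian, then Mesoarchean, then Paleoarchean

Sorting by start age (ascending Ma, since larger Ma = older): Jurassic began 201.4, Terreneuvian began 538.8, Siderian began 2500, Mesoarchean began 3200, Paleoarchean began 3600.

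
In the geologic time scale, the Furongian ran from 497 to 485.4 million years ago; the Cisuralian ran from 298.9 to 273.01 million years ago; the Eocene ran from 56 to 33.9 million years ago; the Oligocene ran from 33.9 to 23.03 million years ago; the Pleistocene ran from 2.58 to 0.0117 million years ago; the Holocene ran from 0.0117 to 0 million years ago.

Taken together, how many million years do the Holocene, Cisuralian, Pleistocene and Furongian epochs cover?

Duration is start − end for each: (0.0117 − 0) + (298.9 − 273.01) + (2.58 − 0.0117) + (497 − 485.4).
That is 0.0117 + 25.89 + 2.5683 + 11.6, which totals 40.07 million years.

40.07 million years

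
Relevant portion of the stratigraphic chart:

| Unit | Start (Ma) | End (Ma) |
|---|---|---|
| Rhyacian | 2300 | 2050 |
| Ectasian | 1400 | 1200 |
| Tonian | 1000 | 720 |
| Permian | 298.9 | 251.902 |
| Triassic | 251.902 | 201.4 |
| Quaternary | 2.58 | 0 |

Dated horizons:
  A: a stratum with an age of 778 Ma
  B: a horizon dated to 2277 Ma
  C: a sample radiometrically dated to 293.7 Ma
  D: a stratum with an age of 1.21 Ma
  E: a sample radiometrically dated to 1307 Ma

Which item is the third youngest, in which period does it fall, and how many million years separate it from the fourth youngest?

A, in the Tonian; 529 million years to E

Sorted youngest-first by Ma: D (1.21), C (293.7), A (778), E (1307), B (2277).
The third youngest is A at 778 Ma, which lies in 1000–720 Ma: the Tonian.
The fourth youngest is E at 1307 Ma; separation = |778 − 1307| = 529 Myr.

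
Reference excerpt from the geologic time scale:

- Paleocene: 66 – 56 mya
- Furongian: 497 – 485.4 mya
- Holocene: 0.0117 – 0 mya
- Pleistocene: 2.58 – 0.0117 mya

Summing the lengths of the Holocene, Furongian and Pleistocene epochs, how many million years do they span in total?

14.18 million years

Each duration: Holocene = 0.0117; Furongian = 11.6; Pleistocene = 2.5683.
Sum: 0.0117 + 11.6 + 2.5683 = 14.18 Myr.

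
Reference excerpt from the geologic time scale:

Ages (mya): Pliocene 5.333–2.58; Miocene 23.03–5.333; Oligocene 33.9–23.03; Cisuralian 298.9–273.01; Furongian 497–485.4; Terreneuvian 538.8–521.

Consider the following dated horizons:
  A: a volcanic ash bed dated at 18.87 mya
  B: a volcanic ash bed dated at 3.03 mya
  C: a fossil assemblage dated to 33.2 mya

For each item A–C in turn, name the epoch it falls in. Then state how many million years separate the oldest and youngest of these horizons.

A: 18.87 Ma lies in 23.03–5.333 Ma, so Miocene.
B: 3.03 Ma lies in 5.333–2.58 Ma, so Pliocene.
C: 33.2 Ma lies in 33.9–23.03 Ma, so Oligocene.
Oldest = 33.2 Ma, youngest = 3.03 Ma → span 30.17 Myr.

A — Miocene; B — Pliocene; C — Oligocene; span 30.17 million years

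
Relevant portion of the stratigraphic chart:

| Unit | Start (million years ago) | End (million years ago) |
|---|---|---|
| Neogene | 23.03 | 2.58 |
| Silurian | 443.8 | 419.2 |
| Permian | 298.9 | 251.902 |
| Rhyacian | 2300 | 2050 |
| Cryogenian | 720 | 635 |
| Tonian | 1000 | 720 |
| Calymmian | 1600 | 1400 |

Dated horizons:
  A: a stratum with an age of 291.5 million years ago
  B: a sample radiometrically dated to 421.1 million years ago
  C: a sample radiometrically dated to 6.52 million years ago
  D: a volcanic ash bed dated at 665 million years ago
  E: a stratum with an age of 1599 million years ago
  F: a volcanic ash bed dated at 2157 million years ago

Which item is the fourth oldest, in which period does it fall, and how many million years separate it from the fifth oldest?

B, in the Silurian; 129.6 million years to A

Sorted oldest-first by Ma: F (2157), E (1599), D (665), B (421.1), A (291.5), C (6.52).
The fourth oldest is B at 421.1 Ma, which lies in 443.8–419.2 Ma: the Silurian.
The fifth oldest is A at 291.5 Ma; separation = |421.1 − 291.5| = 129.6 Myr.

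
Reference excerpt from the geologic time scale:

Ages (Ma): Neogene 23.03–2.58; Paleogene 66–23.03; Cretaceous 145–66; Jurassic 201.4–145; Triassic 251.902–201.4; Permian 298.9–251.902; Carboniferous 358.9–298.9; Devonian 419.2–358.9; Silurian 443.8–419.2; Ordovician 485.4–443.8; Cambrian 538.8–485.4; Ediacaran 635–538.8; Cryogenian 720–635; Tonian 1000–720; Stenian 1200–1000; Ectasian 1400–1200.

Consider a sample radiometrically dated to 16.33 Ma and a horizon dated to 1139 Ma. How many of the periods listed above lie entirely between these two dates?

1139 Ma sits inside the Stenian (1200–1000) and 16.33 Ma inside the Neogene (23.03–2.58); neither of those is wholly between the two dates.
The listed periods lying completely between them are Tonian, Cryogenian, Ediacaran, Cambrian, Ordovician, Silurian, Devonian, Carboniferous, Permian, Triassic, Jurassic, Cretaceous, Paleogene — 13 in all.

13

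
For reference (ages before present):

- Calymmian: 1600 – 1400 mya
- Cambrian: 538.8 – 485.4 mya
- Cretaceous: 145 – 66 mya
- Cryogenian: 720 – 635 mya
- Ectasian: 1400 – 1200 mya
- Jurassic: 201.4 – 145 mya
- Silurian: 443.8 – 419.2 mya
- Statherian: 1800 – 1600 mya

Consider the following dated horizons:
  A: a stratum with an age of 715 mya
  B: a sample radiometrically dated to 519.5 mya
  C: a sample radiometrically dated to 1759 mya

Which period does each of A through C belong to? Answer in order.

A — Cryogenian; B — Cambrian; C — Statherian

Match each age against the start–end ranges in the excerpt: A = 715 Ma → Cryogenian (720–635); B = 519.5 Ma → Cambrian (538.8–485.4); C = 1759 Ma → Statherian (1800–1600).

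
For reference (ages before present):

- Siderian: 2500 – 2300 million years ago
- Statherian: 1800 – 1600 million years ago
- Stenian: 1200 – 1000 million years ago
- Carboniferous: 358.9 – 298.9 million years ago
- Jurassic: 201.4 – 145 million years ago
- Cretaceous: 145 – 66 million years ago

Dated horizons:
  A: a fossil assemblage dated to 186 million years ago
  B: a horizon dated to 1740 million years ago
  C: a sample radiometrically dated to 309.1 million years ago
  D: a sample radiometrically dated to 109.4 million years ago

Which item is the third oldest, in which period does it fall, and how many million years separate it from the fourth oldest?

A, in the Jurassic; 76.6 million years to D

Sorted oldest-first by Ma: B (1740), C (309.1), A (186), D (109.4).
The third oldest is A at 186 Ma, which lies in 201.4–145 Ma: the Jurassic.
The fourth oldest is D at 109.4 Ma; separation = |186 − 109.4| = 76.6 Myr.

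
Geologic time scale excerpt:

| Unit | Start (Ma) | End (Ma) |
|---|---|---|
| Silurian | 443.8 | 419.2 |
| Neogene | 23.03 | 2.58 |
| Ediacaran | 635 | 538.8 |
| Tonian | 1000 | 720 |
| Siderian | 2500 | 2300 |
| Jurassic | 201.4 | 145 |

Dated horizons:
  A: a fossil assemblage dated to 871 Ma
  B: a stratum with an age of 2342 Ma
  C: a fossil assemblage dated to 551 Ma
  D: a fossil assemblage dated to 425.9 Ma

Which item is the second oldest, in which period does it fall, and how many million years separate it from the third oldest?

A, in the Tonian; 320 million years to C

Larger Ma means older, so oldest first: B 2342 > A 871 > C 551 > D 425.9.
Counting 2 along gives A (871 Ma); the excerpt puts that inside the Tonian, 1000–720 Ma.
Next in line is C (551 Ma), and 871 − 551 = 320 Myr.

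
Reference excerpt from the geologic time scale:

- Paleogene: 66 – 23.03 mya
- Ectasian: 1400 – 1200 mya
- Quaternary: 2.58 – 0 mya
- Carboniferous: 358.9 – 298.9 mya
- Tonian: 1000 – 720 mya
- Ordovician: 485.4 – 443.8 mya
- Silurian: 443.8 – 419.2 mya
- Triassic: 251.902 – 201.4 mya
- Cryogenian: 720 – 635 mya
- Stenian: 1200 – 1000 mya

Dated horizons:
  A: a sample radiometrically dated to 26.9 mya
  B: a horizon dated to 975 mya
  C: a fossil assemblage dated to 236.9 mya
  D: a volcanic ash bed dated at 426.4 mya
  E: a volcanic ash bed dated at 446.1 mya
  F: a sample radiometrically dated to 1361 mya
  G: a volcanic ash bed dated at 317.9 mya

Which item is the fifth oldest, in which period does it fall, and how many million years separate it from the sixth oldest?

Sorted oldest-first by Ma: F (1361), B (975), E (446.1), D (426.4), G (317.9), C (236.9), A (26.9).
The fifth oldest is G at 317.9 Ma, which lies in 358.9–298.9 Ma: the Carboniferous.
The sixth oldest is C at 236.9 Ma; separation = |317.9 − 236.9| = 81 Myr.

G, in the Carboniferous; 81 million years to C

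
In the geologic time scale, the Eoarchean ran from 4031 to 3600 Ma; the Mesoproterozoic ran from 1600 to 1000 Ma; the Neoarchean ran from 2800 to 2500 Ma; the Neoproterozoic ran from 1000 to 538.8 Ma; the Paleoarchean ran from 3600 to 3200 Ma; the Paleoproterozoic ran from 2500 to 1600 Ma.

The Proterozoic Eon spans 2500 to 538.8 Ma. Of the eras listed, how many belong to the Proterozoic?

3

Eras inside 2500–538.8 Ma: Paleoproterozoic, Mesoproterozoic, Neoproterozoic — 3 in total.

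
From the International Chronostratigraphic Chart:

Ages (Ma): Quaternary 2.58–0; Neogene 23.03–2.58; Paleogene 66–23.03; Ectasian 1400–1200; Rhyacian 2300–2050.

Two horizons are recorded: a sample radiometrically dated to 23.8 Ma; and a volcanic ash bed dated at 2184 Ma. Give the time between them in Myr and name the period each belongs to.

Elapsed time: 2184 − 23.8 = 2160.2 Myr.
23.8 Ma lies within 66–23.03 Ma: Paleogene.
2184 Ma lies within 2300–2050 Ma: Rhyacian.

2160.2 million years apart; the first in the Paleogene, the second in the Rhyacian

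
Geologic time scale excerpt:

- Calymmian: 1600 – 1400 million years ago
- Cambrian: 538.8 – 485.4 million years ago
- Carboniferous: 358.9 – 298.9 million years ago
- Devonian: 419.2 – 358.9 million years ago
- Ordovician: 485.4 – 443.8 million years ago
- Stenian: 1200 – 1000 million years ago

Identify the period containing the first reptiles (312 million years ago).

312 Ma lies between 358.9 and 298.9 Ma, so it falls in the Carboniferous.

Carboniferous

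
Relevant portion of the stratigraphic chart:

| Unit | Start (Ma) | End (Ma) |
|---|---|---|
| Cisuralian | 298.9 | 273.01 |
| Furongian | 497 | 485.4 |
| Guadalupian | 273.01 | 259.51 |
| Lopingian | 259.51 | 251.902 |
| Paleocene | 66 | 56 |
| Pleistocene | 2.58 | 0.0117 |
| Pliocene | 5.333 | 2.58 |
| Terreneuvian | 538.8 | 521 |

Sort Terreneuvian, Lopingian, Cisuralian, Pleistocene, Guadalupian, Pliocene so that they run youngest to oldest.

Sorting by start age (ascending Ma, since larger Ma = older): Pleistocene began 2.58, Pliocene began 5.333, Lopingian began 259.51, Guadalupian began 273.01, Cisuralian began 298.9, Terreneuvian began 538.8.

Pleistocene, then Pliocene, then Lopingian, then Guadalupian, then Cisuralian, then Terreneuvian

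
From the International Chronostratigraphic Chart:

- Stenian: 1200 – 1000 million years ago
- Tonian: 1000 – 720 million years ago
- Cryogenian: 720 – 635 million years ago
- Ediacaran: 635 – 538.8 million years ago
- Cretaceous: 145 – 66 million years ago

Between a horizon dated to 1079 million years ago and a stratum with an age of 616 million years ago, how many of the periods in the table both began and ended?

2

1079 Ma sits inside the Stenian (1200–1000) and 616 Ma inside the Ediacaran (635–538.8); neither of those is wholly between the two dates.
The listed periods lying completely between them are Tonian, Cryogenian — 2 in all.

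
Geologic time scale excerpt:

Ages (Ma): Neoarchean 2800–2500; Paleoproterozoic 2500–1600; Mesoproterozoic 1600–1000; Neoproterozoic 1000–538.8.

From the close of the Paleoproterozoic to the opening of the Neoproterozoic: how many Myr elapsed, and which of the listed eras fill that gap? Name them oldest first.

The Paleoproterozoic closes at 1600 Ma and the Neoproterozoic opens at 1000 Ma, so the interval is 1600 − 1000 = 600 Myr.
An era fits inside if it starts at or after 1600 Ma and ends at or before 1000 Ma; oldest first that gives Mesoproterozoic.

600 million years; Mesoproterozoic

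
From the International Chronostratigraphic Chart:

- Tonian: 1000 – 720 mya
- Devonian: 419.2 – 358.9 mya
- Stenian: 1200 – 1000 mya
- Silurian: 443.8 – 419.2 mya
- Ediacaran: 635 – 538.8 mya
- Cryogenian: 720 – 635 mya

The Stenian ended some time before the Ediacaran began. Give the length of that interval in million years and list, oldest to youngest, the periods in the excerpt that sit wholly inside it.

The Stenian closes at 1000 Ma and the Ediacaran opens at 635 Ma, so the interval is 1000 − 635 = 365 Myr.
A period fits inside if it starts at or after 1000 Ma and ends at or before 635 Ma; oldest first that gives Tonian, Cryogenian.

365 million years; Tonian, Cryogenian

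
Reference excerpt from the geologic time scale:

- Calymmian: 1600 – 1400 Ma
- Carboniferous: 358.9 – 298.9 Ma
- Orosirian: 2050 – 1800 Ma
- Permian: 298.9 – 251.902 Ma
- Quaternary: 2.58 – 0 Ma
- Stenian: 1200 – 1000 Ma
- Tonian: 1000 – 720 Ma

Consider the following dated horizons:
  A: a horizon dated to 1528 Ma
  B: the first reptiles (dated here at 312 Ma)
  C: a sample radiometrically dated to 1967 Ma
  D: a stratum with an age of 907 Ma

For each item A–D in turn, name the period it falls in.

A: 1528 Ma lies in 1600–1400 Ma, so Calymmian.
B: 312 Ma lies in 358.9–298.9 Ma, so Carboniferous.
C: 1967 Ma lies in 2050–1800 Ma, so Orosirian.
D: 907 Ma lies in 1000–720 Ma, so Tonian.

A — Calymmian; B — Carboniferous; C — Orosirian; D — Tonian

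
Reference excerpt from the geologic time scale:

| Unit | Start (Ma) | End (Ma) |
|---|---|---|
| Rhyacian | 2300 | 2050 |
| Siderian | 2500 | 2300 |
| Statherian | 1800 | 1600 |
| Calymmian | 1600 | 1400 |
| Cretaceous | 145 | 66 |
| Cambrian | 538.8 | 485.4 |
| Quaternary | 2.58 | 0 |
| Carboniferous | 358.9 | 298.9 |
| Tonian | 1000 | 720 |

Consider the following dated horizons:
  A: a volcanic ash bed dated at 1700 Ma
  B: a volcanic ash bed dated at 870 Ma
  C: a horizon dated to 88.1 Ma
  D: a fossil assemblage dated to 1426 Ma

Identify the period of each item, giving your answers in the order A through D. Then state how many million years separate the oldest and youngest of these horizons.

A: 1700 Ma lies in 1800–1600 Ma, so Statherian.
B: 870 Ma lies in 1000–720 Ma, so Tonian.
C: 88.1 Ma lies in 145–66 Ma, so Cretaceous.
D: 1426 Ma lies in 1600–1400 Ma, so Calymmian.
Oldest = 1700 Ma, youngest = 88.1 Ma → span 1611.9 Myr.

A — Statherian; B — Tonian; C — Cretaceous; D — Calymmian; span 1611.9 million years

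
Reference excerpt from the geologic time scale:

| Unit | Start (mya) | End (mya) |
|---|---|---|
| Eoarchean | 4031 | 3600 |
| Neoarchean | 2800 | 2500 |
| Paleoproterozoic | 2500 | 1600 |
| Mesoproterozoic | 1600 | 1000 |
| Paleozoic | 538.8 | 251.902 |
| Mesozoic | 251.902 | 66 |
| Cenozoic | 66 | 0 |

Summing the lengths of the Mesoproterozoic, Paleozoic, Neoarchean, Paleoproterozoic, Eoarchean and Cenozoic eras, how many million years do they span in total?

Duration is start − end for each: (1600 − 1000) + (538.8 − 251.902) + (2800 − 2500) + (2500 − 1600) + (4031 − 3600) + (66 − 0).
That is 600 + 286.898 + 300 + 900 + 431 + 66, which totals 2583.898 million years.

2583.898 million years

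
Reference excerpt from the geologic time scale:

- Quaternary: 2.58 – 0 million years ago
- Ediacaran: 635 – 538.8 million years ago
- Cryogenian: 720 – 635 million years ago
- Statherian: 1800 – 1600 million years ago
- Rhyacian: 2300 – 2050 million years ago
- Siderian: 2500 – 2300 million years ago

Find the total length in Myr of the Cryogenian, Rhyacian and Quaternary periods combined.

337.58 million years

Each duration: Cryogenian = 85; Rhyacian = 250; Quaternary = 2.58.
Sum: 85 + 250 + 2.58 = 337.58 Myr.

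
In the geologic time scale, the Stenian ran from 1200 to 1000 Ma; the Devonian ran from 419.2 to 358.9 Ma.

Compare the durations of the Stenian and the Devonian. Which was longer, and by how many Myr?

Stenian, by 139.7 million years

Stenian: 1200 − 1000 = 200 Myr.
Devonian: 419.2 − 358.9 = 60.3 Myr.
Difference: 200 − 60.3 = 139.7 Myr, so the Stenian was longer.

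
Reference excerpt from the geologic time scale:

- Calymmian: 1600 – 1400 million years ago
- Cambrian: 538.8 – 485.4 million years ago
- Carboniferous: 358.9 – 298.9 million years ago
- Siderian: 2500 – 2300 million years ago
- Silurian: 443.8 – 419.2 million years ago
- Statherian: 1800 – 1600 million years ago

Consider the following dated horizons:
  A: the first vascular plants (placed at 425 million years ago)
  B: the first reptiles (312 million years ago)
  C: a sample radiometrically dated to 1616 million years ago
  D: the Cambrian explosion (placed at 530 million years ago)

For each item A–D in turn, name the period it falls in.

Match each age against the start–end ranges in the excerpt: A = 425 Ma → Silurian (443.8–419.2); B = 312 Ma → Carboniferous (358.9–298.9); C = 1616 Ma → Statherian (1800–1600); D = 530 Ma → Cambrian (538.8–485.4).

A — Silurian; B — Carboniferous; C — Statherian; D — Cambrian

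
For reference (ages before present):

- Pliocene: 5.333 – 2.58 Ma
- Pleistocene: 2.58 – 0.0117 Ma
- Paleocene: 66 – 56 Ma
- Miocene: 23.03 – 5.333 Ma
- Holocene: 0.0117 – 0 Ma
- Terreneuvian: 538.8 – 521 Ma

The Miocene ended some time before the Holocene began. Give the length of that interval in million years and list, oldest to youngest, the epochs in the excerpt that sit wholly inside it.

End of Miocene = 5.333 Ma; start of Holocene = 0.0117 Ma.
Gap = 5.333 − 0.0117 = 5.3213 Myr.
Epochs wholly inside 5.333–0.0117 Ma: Pliocene (5.333–2.58), Pleistocene (2.58–0.0117).

5.3213 million years; Pliocene, Pleistocene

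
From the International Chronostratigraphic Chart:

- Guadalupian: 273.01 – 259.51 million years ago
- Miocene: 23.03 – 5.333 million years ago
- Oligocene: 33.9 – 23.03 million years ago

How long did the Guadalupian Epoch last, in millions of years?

13.5 million years

273.01 − 259.51 = 13.5 million years.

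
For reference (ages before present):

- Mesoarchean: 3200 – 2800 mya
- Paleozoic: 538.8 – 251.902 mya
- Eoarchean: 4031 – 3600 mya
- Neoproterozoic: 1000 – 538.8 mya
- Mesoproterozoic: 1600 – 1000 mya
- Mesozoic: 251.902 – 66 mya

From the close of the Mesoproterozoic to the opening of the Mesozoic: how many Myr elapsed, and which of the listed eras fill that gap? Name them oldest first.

748.098 million years; Neoproterozoic, Paleozoic

End of Mesoproterozoic = 1000 Ma; start of Mesozoic = 251.902 Ma.
Gap = 1000 − 251.902 = 748.098 Myr.
Eras wholly inside 1000–251.902 Ma: Neoproterozoic (1000–538.8), Paleozoic (538.8–251.902).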